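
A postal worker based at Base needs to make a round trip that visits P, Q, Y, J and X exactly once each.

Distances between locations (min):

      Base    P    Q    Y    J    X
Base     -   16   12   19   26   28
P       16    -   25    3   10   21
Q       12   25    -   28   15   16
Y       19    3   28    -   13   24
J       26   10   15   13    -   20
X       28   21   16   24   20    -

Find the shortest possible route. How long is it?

80 min — the shortest possible round trip.

Base→P→Q→Y→J→X→Base: 16+25+28+13+20+28 = 130
Base→P→Q→Y→X→J→Base: 16+25+28+24+20+26 = 139
Base→P→Q→J→Y→X→Base: 16+25+15+13+24+28 = 121
Base→P→Q→J→X→Y→Base: 16+25+15+20+24+19 = 119
Base→P→Q→X→Y→J→Base: 16+25+16+24+13+26 = 120
Base→P→Q→X→J→Y→Base: 16+25+16+20+13+19 = 109
Base→P→Y→Q→J→X→Base: 16+3+28+15+20+28 = 110
Base→P→Y→Q→X→J→Base: 16+3+28+16+20+26 = 109
Base→P→Y→J→Q→X→Base: 16+3+13+15+16+28 = 91
Base→P→Y→J→X→Q→Base: 16+3+13+20+16+12 = 80
Base→P→Y→X→Q→J→Base: 16+3+24+16+15+26 = 100
Base→P→Y→X→J→Q→Base: 16+3+24+20+15+12 = 90
Base→P→J→Q→Y→X→Base: 16+10+15+28+24+28 = 121
Base→P→J→Q→X→Y→Base: 16+10+15+16+24+19 = 100
… (46 more)
The minimum is 80.
One optimal route: Base → P → Y → J → X → Q → Base (or its reverse).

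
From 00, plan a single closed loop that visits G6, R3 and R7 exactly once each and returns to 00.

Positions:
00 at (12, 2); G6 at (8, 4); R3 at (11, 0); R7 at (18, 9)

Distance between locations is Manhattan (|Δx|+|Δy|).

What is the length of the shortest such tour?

38 — the shortest possible round trip.

00 → G6 → R3 → R7 → 00: 6+7+16+13 = 42
00 → G6 → R7 → R3 → 00: 6+15+16+3 = 40
00 → R3 → G6 → R7 → 00: 3+7+15+13 = 38
The minimum is 38.
One optimal route: 00 → R3 → G6 → R7 → 00 (or its reverse).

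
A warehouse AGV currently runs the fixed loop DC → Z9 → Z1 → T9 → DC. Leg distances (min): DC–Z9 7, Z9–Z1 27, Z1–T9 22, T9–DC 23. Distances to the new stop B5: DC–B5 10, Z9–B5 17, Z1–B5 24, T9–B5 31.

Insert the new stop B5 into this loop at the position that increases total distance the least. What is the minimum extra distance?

+14 min — insert B5 between Z9 and Z1.

Insertion cost between consecutive stops i–j is d(i,B5) + d(B5,j) − d(i,j):
  between DC and Z9: 10 + 17 − 7 = 20
  between Z9 and Z1: 17 + 24 − 27 = 14
  between Z1 and T9: 24 + 31 − 22 = 33
  between T9 and DC: 31 + 10 − 23 = 18
Cheapest insertion is between Z9 and Z1, adding 14.
New total = 79 + 14 = 93.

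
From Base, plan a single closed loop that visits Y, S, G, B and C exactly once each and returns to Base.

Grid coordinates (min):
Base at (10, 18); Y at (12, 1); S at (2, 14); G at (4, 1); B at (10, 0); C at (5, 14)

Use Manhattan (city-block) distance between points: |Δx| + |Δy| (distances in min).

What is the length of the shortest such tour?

Shortest round trip = 56 min.

Base→Y→S→G→B→C→Base: 19+23+15+7+19+9 = 92
Base→Y→S→G→C→B→Base: 19+23+15+14+19+18 = 108
Base→Y→S→B→G→C→Base: 19+23+22+7+14+9 = 94
Base→Y→S→B→C→G→Base: 19+23+22+19+14+23 = 120
Base→Y→S→C→G→B→Base: 19+23+3+14+7+18 = 84
Base→Y→S→C→B→G→Base: 19+23+3+19+7+23 = 94
Base→Y→G→S→B→C→Base: 19+8+15+22+19+9 = 92
Base→Y→G→S→C→B→Base: 19+8+15+3+19+18 = 82
Base→Y→G→B→S→C→Base: 19+8+7+22+3+9 = 68
Base→Y→G→B→C→S→Base: 19+8+7+19+3+12 = 68
Base→Y→G→C→S→B→Base: 19+8+14+3+22+18 = 84
Base→Y→G→C→B→S→Base: 19+8+14+19+22+12 = 94
Base→Y→B→S→G→C→Base: 19+3+22+15+14+9 = 82
Base→Y→B→S→C→G→Base: 19+3+22+3+14+23 = 84
… (46 more)
Base→Y→B→G→S→C→Base: 19+3+7+15+3+9 = 56  ← best
The minimum is 56.
One optimal route: Base → Y → B → G → S → C → Base (or its reverse).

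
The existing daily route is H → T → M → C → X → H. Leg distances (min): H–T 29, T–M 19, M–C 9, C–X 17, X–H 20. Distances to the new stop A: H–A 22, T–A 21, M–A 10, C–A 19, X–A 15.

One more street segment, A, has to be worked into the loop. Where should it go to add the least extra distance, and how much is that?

Insertion cost between consecutive stops i–j is d(i,A) + d(A,j) − d(i,j):
  between H and T: 22 + 21 − 29 = 14
  between T and M: 21 + 10 − 19 = 12
  between M and C: 10 + 19 − 9 = 20
  between C and X: 19 + 15 − 17 = 17
  between X and H: 15 + 22 − 20 = 17
Cheapest insertion is between T and M, adding 12.
New total = 94 + 12 = 106.

Adding 12 min by placing A on the T–M leg.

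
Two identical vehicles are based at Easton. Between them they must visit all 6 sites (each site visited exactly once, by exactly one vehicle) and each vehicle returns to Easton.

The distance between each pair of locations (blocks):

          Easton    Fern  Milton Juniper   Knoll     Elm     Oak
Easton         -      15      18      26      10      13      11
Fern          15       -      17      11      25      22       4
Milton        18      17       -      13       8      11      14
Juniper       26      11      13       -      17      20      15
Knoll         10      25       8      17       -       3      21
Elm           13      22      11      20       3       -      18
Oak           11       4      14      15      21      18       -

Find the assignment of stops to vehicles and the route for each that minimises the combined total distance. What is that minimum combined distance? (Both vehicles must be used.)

Minimum combined distance: 83 blocks.

There are 2^5 − 1 = 31 ways to divide the 6 stops into two non-empty groups. For each, the best each vehicle can do is its own shortest tour through its group:
  {Fern} + {Milton, Juniper, Knoll, Elm, Oak}: 30 + 63 = 93
  {Milton} + {Fern, Juniper, Knoll, Elm, Oak}: 36 + 59 = 95
  {Fern, Milton} + {Juniper, Knoll, Elm, Oak}: 50 + 59 = 109
  {Juniper} + {Fern, Milton, Knoll, Elm, Oak}: 52 + 56 = 108
  {Fern, Juniper} + {Milton, Knoll, Elm, Oak}: 52 + 49 = 101
  {Milton, Juniper} + {Fern, Knoll, Elm, Oak}: 57 + 50 = 107
  … (31 splits in total)
  {Knoll} + {Fern, Milton, Juniper, Elm, Oak}: 20 + 63 = 83  ← best
Best: vehicle 1 Easton → Knoll → Easton = 20; vehicle 2 Easton → Elm → Milton → Juniper → Fern → Oak → Easton = 63; combined 83.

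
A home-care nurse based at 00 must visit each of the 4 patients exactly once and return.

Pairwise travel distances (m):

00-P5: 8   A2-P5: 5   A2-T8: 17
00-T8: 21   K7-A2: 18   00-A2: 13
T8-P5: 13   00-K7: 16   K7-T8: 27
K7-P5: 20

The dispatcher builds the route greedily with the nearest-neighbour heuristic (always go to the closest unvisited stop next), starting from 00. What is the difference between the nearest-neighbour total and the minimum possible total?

The nearest-neighbour route is 1 m longer than optimal.

From 00: P5=8, A2=13, K7=16, T8=21 → choose P5 (8).
From P5: A2=5, T8=13, K7=20 → choose A2 (5).
From A2: T8=17, K7=18 → choose T8 (17).
From T8: K7=27 → choose K7 (27).
NN route 00 → P5 → A2 → T8 → K7 → 00 costs 73.
Optimal: 00 → K7 → A2 → T8 → P5 → 00 costs 72 (by enumerating all 12 distinct tours).
Excess = 73 − 72 = 1.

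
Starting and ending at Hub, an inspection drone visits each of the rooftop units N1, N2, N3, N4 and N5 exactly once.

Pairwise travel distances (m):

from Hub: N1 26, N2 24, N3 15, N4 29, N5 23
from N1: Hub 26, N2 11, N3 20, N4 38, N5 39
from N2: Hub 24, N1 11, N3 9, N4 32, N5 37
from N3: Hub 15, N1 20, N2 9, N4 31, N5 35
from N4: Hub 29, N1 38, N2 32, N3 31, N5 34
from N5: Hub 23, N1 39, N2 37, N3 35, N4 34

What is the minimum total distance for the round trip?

With 5 stops there are 5!/2 = 60 distinct round trips (a route and its reverse cost the same).
Hub→N1→N2→N3→N4→N5→Hub: 26+11+9+31+34+23 = 134
Hub→N1→N2→N3→N5→N4→Hub: 26+11+9+35+34+29 = 144
Hub→N1→N2→N4→N3→N5→Hub: 26+11+32+31+35+23 = 158
Hub→N1→N2→N4→N5→N3→Hub: 26+11+32+34+35+15 = 153
Hub→N1→N2→N5→N3→N4→Hub: 26+11+37+35+31+29 = 169
Hub→N1→N2→N5→N4→N3→Hub: 26+11+37+34+31+15 = 154
Hub→N1→N3→N2→N4→N5→Hub: 26+20+9+32+34+23 = 144
Hub→N1→N3→N2→N5→N4→Hub: 26+20+9+37+34+29 = 155
Hub→N1→N3→N4→N2→N5→Hub: 26+20+31+32+37+23 = 169
Hub→N1→N3→N4→N5→N2→Hub: 26+20+31+34+37+24 = 172
Hub→N1→N3→N5→N2→N4→Hub: 26+20+35+37+32+29 = 179
Hub→N1→N3→N5→N4→N2→Hub: 26+20+35+34+32+24 = 171
Hub→N1→N4→N2→N3→N5→Hub: 26+38+32+9+35+23 = 163
Hub→N1→N4→N2→N5→N3→Hub: 26+38+32+37+35+15 = 183
… (46 more)
Hub→N3→N2→N1→N4→N5→Hub: 15+9+11+38+34+23 = 130  ← best
The minimum is 130.
One optimal route: Hub → N3 → N2 → N1 → N4 → N5 → Hub (or its reverse).

Minimum total distance: 130 m.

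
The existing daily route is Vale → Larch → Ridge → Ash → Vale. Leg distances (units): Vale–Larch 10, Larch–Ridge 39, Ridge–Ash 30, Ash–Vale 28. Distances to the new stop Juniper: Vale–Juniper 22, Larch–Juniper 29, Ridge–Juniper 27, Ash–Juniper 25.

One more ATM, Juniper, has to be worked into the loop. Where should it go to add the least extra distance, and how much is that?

+17 — insert Juniper between Larch and Ridge.

Insertion cost between consecutive stops i–j is d(i,Juniper) + d(Juniper,j) − d(i,j):
  between Vale and Larch: 22 + 29 − 10 = 41
  between Larch and Ridge: 29 + 27 − 39 = 17
  between Ridge and Ash: 27 + 25 − 30 = 22
  between Ash and Vale: 25 + 22 − 28 = 19
Cheapest insertion is between Larch and Ridge, adding 17.
New total = 107 + 17 = 124.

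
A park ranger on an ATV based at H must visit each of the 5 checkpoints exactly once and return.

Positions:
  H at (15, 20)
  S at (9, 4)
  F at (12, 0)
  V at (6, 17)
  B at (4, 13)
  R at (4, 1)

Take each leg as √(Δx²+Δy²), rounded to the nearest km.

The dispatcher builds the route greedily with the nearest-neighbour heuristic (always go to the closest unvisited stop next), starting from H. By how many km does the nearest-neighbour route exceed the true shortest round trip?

H: V=9, B=13, S=17, F=20, R=22 ⇒ V
V: B=4, S=13, R=16, F=18 ⇒ B
B: S=10, R=12, F=15 ⇒ S
S: F=5, R=6 ⇒ F
F: R=8 ⇒ R
NN route H → V → B → S → F → R → H costs 58.
Optimal: H → S → F → R → B → V → H costs 55 (by enumerating all 60 distinct tours).
Excess = 58 − 55 = 3.

Excess over optimum: 3 km.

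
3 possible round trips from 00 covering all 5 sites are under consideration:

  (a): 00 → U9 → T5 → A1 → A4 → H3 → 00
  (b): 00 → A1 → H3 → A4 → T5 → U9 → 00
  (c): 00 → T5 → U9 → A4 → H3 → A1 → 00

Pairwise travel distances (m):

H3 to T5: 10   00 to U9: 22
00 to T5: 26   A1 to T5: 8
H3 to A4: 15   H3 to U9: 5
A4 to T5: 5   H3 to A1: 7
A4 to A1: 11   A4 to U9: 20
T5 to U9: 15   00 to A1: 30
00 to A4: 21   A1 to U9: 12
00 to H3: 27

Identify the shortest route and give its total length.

Shortest is (b), total 94 m.

(a): 22 + 15 + 8 + 11 + 15 + 27 = 98
(b): 30 + 7 + 15 + 5 + 15 + 22 = 94
(c): 26 + 15 + 20 + 15 + 7 + 30 = 113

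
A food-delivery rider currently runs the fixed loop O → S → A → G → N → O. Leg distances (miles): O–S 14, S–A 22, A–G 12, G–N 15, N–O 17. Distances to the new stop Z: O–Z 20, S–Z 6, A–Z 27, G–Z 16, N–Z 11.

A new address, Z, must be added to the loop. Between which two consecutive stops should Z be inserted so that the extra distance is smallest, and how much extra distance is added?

Insertion cost between consecutive stops i–j is d(i,Z) + d(Z,j) − d(i,j):
  between O and S: 20 + 6 − 14 = 12
  between S and A: 6 + 27 − 22 = 11
  between A and G: 27 + 16 − 12 = 31
  between G and N: 16 + 11 − 15 = 12
  between N and O: 11 + 20 − 17 = 14
Cheapest insertion is between S and A, adding 11.
New total = 80 + 11 = 91.

Minimum extra distance: 11 miles, inserting Z between S and A.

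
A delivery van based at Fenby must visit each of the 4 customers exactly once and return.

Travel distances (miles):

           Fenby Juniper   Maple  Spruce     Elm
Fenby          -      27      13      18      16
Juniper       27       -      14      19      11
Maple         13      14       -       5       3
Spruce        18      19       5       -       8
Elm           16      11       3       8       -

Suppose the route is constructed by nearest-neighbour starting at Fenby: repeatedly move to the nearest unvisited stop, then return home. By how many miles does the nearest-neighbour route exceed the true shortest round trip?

Fenby: Maple=13, Elm=16, Spruce=18, Juniper=27 ⇒ Maple
Maple: Elm=3, Spruce=5, Juniper=14 ⇒ Elm
Elm: Spruce=8, Juniper=11 ⇒ Spruce
Spruce: Juniper=19 ⇒ Juniper
NN route Fenby → Maple → Elm → Spruce → Juniper → Fenby costs 70.
Optimal: Fenby → Juniper → Elm → Maple → Spruce → Fenby costs 64 (by enumerating all 12 distinct tours).
Excess = 70 − 64 = 6.

6 miles longer than the optimal tour.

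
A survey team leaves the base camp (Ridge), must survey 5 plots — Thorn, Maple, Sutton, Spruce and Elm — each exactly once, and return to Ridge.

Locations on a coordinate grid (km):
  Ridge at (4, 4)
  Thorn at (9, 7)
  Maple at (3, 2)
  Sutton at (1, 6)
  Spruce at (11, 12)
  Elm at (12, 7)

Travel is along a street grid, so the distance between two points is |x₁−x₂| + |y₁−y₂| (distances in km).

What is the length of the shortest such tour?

Shortest round trip = 42 km.

There are 60 distinct closed tours to check (reversals are equivalent).
Ridge-Thorn-Maple-Sutton-Spruce-Elm-Ridge: 8+11+6+16+6+11 = 58
Ridge-Thorn-Maple-Sutton-Elm-Spruce-Ridge: 8+11+6+12+6+15 = 58
Ridge-Thorn-Maple-Spruce-Sutton-Elm-Ridge: 8+11+18+16+12+11 = 76
Ridge-Thorn-Maple-Spruce-Elm-Sutton-Ridge: 8+11+18+6+12+5 = 60
Ridge-Thorn-Maple-Elm-Sutton-Spruce-Ridge: 8+11+14+12+16+15 = 76
Ridge-Thorn-Maple-Elm-Spruce-Sutton-Ridge: 8+11+14+6+16+5 = 60
Ridge-Thorn-Sutton-Maple-Spruce-Elm-Ridge: 8+9+6+18+6+11 = 58
Ridge-Thorn-Sutton-Maple-Elm-Spruce-Ridge: 8+9+6+14+6+15 = 58
Ridge-Thorn-Sutton-Spruce-Maple-Elm-Ridge: 8+9+16+18+14+11 = 76
Ridge-Thorn-Sutton-Spruce-Elm-Maple-Ridge: 8+9+16+6+14+3 = 56
Ridge-Thorn-Sutton-Elm-Maple-Spruce-Ridge: 8+9+12+14+18+15 = 76
Ridge-Thorn-Sutton-Elm-Spruce-Maple-Ridge: 8+9+12+6+18+3 = 56
Ridge-Thorn-Spruce-Maple-Sutton-Elm-Ridge: 8+7+18+6+12+11 = 62
Ridge-Thorn-Spruce-Maple-Elm-Sutton-Ridge: 8+7+18+14+12+5 = 64
… (46 more)
Ridge-Thorn-Spruce-Elm-Sutton-Maple-Ridge: 8+7+6+12+6+3 = 42  ← best
The minimum is 42.
One optimal route: Ridge → Thorn → Spruce → Elm → Sutton → Maple → Ridge (or its reverse).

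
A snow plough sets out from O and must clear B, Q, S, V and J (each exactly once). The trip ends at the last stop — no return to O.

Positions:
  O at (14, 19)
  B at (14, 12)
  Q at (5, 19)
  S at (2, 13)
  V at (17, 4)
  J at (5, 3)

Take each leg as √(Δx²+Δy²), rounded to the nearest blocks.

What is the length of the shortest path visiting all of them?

45 blocks — the minimum one-way total.

There are 5! = 120 possible orderings.
O - B - Q - S - V - J: 7+11+7+17+12 = 54
O - B - Q - S - J - V: 7+11+7+10+12 = 47
O - B - Q - V - S - J: 7+11+19+17+10 = 64
O - B - Q - V - J - S: 7+11+19+12+10 = 59
O - B - Q - J - S - V: 7+11+16+10+17 = 61
O - B - Q - J - V - S: 7+11+16+12+17 = 63
O - B - S - Q - V - J: 7+12+7+19+12 = 57
O - B - S - Q - J - V: 7+12+7+16+12 = 54
O - B - S - V - Q - J: 7+12+17+19+16 = 71
O - B - S - V - J - Q: 7+12+17+12+16 = 64
O - B - S - J - Q - V: 7+12+10+16+19 = 64
O - B - S - J - V - Q: 7+12+10+12+19 = 60
O - B - V - Q - S - J: 7+9+19+7+10 = 52
O - B - V - Q - J - S: 7+9+19+16+10 = 61
… (106 more)
O - B - V - J - S - Q: 7+9+12+10+7 = 45  ← best
The minimum is 45.
One shortest path: O → B → V → J → S → Q.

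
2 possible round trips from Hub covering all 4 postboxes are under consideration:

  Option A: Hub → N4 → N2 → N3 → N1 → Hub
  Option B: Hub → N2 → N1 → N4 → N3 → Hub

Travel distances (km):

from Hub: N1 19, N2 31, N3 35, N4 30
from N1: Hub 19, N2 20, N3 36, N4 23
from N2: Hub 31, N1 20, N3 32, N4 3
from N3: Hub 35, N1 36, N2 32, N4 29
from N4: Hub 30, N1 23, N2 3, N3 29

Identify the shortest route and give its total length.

Option A: 30 + 3 + 32 + 36 + 19 = 120
Option B: 31 + 20 + 23 + 29 + 35 = 138

120 km — Option A is the shortest.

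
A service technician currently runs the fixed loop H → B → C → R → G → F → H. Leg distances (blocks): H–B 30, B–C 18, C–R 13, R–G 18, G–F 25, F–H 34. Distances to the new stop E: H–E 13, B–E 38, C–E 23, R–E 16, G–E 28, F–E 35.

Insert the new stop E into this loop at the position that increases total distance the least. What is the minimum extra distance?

+14 blocks — insert E between F and H.

Insertion cost between consecutive stops i–j is d(i,E) + d(E,j) − d(i,j):
  between H and B: 13 + 38 − 30 = 21
  between B and C: 38 + 23 − 18 = 43
  between C and R: 23 + 16 − 13 = 26
  between R and G: 16 + 28 − 18 = 26
  between G and F: 28 + 35 − 25 = 38
  between F and H: 35 + 13 − 34 = 14
Cheapest insertion is between F and H, adding 14.
New total = 138 + 14 = 152.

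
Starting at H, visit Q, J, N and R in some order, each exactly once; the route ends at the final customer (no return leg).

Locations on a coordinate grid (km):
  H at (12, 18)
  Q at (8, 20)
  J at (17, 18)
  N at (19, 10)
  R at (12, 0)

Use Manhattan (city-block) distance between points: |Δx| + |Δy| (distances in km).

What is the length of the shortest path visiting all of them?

Shortest open route: 44 km.

There are 4! = 24 possible orderings.
H → Q → J → N → R: 6+11+10+17 = 44
H → Q → J → R → N: 6+11+23+17 = 57
H → Q → N → J → R: 6+21+10+23 = 60
H → Q → N → R → J: 6+21+17+23 = 67
H → Q → R → J → N: 6+24+23+10 = 63
H → Q → R → N → J: 6+24+17+10 = 57
H → J → Q → N → R: 5+11+21+17 = 54
H → J → Q → R → N: 5+11+24+17 = 57
H → J → N → Q → R: 5+10+21+24 = 60
H → J → N → R → Q: 5+10+17+24 = 56
H → J → R → Q → N: 5+23+24+21 = 73
H → J → R → N → Q: 5+23+17+21 = 66
H → N → Q → J → R: 15+21+11+23 = 70
H → N → Q → R → J: 15+21+24+23 = 83
… (10 more)
The minimum is 44.
One shortest path: H → Q → J → N → R.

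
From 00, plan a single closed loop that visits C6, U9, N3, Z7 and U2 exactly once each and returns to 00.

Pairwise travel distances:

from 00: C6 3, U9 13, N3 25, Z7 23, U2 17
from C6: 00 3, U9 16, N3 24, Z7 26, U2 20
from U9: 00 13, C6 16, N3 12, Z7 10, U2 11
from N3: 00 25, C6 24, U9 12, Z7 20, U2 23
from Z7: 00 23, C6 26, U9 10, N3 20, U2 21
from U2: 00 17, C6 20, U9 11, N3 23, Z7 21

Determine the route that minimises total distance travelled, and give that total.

Shortest round trip = 85.

With 5 stops there are 5!/2 = 60 distinct round trips (a route and its reverse cost the same).
00 - C6 - U9 - N3 - Z7 - U2 - 00: 3+16+12+20+21+17 = 89
00 - C6 - U9 - N3 - U2 - Z7 - 00: 3+16+12+23+21+23 = 98
00 - C6 - U9 - Z7 - N3 - U2 - 00: 3+16+10+20+23+17 = 89
00 - C6 - U9 - Z7 - U2 - N3 - 00: 3+16+10+21+23+25 = 98
00 - C6 - U9 - U2 - N3 - Z7 - 00: 3+16+11+23+20+23 = 96
00 - C6 - U9 - U2 - Z7 - N3 - 00: 3+16+11+21+20+25 = 96
00 - C6 - N3 - U9 - Z7 - U2 - 00: 3+24+12+10+21+17 = 87
00 - C6 - N3 - U9 - U2 - Z7 - 00: 3+24+12+11+21+23 = 94
00 - C6 - N3 - Z7 - U9 - U2 - 00: 3+24+20+10+11+17 = 85
00 - C6 - N3 - Z7 - U2 - U9 - 00: 3+24+20+21+11+13 = 92
00 - C6 - N3 - U2 - U9 - Z7 - 00: 3+24+23+11+10+23 = 94
00 - C6 - N3 - U2 - Z7 - U9 - 00: 3+24+23+21+10+13 = 94
00 - C6 - Z7 - U9 - N3 - U2 - 00: 3+26+10+12+23+17 = 91
00 - C6 - Z7 - U9 - U2 - N3 - 00: 3+26+10+11+23+25 = 98
… (46 more)
The minimum is 85.
One optimal route: 00 → C6 → N3 → Z7 → U9 → U2 → 00 (or its reverse).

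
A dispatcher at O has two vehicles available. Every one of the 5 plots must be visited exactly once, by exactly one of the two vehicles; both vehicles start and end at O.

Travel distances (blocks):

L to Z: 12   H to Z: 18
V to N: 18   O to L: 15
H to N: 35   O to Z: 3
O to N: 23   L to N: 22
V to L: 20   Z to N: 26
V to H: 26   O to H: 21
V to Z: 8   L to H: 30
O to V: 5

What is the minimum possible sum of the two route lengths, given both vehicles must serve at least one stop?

Minimum combined distance: 102 blocks.

There are 2^4 − 1 = 15 ways to divide the 5 stops into two non-empty groups. For each, the best each vehicle can do is its own shortest tour through its group:
  {V} + {L, H, Z, N}: 10 + 93 = 103
  {L} + {V, H, Z, N}: 30 + 79 = 109
  {V, L} + {H, Z, N}: 40 + 79 = 119
  {H} + {V, L, Z, N}: 42 + 60 = 102
  {V, H} + {L, Z, N}: 52 + 60 = 112
  {L, H} + {V, Z, N}: 66 + 52 = 118
  … (15 splits in total)
Best: vehicle 1 O → H → O = 42; vehicle 2 O → V → N → L → Z → O = 60; combined 102.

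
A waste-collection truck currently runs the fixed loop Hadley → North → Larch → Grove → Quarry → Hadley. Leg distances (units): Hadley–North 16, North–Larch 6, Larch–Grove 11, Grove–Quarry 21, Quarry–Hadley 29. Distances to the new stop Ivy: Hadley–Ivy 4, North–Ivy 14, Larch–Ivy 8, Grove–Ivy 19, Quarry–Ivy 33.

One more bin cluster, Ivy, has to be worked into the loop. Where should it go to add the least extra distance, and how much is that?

Insertion cost between consecutive stops i–j is d(i,Ivy) + d(Ivy,j) − d(i,j):
  between Hadley and North: 4 + 14 − 16 = 2
  between North and Larch: 14 + 8 − 6 = 16
  between Larch and Grove: 8 + 19 − 11 = 16
  between Grove and Quarry: 19 + 33 − 21 = 31
  between Quarry and Hadley: 33 + 4 − 29 = 8
Cheapest insertion is between Hadley and North, adding 2.
New total = 83 + 2 = 85.

Minimum extra distance: 2, inserting Ivy between Hadley and North.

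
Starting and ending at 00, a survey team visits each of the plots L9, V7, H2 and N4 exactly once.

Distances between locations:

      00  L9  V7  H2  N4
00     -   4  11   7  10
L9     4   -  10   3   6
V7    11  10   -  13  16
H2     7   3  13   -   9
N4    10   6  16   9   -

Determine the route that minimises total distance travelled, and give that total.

43 — the shortest possible round trip.

There are 12 distinct closed tours to check (reversals are equivalent).
00→L9→V7→H2→N4→00: 4+10+13+9+10 = 46
00→L9→V7→N4→H2→00: 4+10+16+9+7 = 46
00→L9→H2→V7→N4→00: 4+3+13+16+10 = 46
00→L9→H2→N4→V7→00: 4+3+9+16+11 = 43
00→L9→N4→V7→H2→00: 4+6+16+13+7 = 46
00→L9→N4→H2→V7→00: 4+6+9+13+11 = 43
00→V7→L9→H2→N4→00: 11+10+3+9+10 = 43
00→V7→L9→N4→H2→00: 11+10+6+9+7 = 43
00→V7→H2→L9→N4→00: 11+13+3+6+10 = 43
00→V7→N4→L9→H2→00: 11+16+6+3+7 = 43
00→H2→L9→V7→N4→00: 7+3+10+16+10 = 46
00→H2→V7→L9→N4→00: 7+13+10+6+10 = 46
The minimum is 43.
One optimal route: 00 → L9 → H2 → N4 → V7 → 00 (or its reverse).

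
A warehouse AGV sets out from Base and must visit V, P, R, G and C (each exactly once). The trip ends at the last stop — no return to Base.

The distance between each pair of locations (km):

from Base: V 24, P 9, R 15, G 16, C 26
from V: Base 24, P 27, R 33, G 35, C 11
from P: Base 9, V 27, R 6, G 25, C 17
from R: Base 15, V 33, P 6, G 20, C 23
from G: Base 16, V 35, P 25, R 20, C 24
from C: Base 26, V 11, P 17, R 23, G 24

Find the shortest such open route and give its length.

Minimum one-way distance = 70 km.

There are 5! = 120 possible orderings.
Base→V→P→R→G→C: 24+27+6+20+24 = 101
Base→V→P→R→C→G: 24+27+6+23+24 = 104
Base→V→P→G→R→C: 24+27+25+20+23 = 119
Base→V→P→G→C→R: 24+27+25+24+23 = 123
Base→V→P→C→R→G: 24+27+17+23+20 = 111
Base→V→P→C→G→R: 24+27+17+24+20 = 112
Base→V→R→P→G→C: 24+33+6+25+24 = 112
Base→V→R→P→C→G: 24+33+6+17+24 = 104
Base→V→R→G→P→C: 24+33+20+25+17 = 119
Base→V→R→G→C→P: 24+33+20+24+17 = 118
Base→V→R→C→P→G: 24+33+23+17+25 = 122
Base→V→R→C→G→P: 24+33+23+24+25 = 129
Base→V→G→P→R→C: 24+35+25+6+23 = 113
Base→V→G→P→C→R: 24+35+25+17+23 = 124
… (106 more)
Base→P→R→G→C→V: 9+6+20+24+11 = 70  ← best
The minimum is 70.
One shortest path: Base → P → R → G → C → V.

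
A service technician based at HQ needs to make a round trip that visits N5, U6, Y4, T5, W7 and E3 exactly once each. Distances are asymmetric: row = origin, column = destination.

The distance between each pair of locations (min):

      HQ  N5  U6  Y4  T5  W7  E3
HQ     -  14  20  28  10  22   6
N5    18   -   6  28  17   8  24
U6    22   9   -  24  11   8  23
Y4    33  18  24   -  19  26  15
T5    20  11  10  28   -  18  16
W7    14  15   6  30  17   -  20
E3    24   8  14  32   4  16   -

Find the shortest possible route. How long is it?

Minimum total distance: 84 min.

HQ - N5 - U6 - Y4 - T5 - W7 - E3 - HQ: 14+6+24+19+18+20+24 = 125
HQ - N5 - U6 - Y4 - T5 - E3 - W7 - HQ: 14+6+24+19+16+16+14 = 109
HQ - N5 - U6 - Y4 - W7 - T5 - E3 - HQ: 14+6+24+26+17+16+24 = 127
HQ - N5 - U6 - Y4 - W7 - E3 - T5 - HQ: 14+6+24+26+20+4+20 = 114
HQ - N5 - U6 - Y4 - E3 - T5 - W7 - HQ: 14+6+24+15+4+18+14 = 95
HQ - N5 - U6 - Y4 - E3 - W7 - T5 - HQ: 14+6+24+15+16+17+20 = 112
HQ - N5 - U6 - T5 - Y4 - W7 - E3 - HQ: 14+6+11+28+26+20+24 = 129
HQ - N5 - U6 - T5 - Y4 - E3 - W7 - HQ: 14+6+11+28+15+16+14 = 104
… (712 more)
HQ - E3 - T5 - U6 - Y4 - N5 - W7 - HQ: 6+4+10+24+18+8+14 = 84  ← best
The minimum is 84.
One optimal route: HQ → E3 → T5 → U6 → Y4 → N5 → W7 → HQ.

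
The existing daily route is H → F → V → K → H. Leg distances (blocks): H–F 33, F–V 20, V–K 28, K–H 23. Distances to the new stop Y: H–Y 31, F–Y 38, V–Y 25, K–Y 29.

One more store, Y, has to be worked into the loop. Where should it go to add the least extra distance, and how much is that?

Minimum extra distance: 26 blocks, inserting Y between V and K.

Insertion cost between consecutive stops i–j is d(i,Y) + d(Y,j) − d(i,j):
  between H and F: 31 + 38 − 33 = 36
  between F and V: 38 + 25 − 20 = 43
  between V and K: 25 + 29 − 28 = 26
  between K and H: 29 + 31 − 23 = 37
Cheapest insertion is between V and K, adding 26.
New total = 104 + 26 = 130.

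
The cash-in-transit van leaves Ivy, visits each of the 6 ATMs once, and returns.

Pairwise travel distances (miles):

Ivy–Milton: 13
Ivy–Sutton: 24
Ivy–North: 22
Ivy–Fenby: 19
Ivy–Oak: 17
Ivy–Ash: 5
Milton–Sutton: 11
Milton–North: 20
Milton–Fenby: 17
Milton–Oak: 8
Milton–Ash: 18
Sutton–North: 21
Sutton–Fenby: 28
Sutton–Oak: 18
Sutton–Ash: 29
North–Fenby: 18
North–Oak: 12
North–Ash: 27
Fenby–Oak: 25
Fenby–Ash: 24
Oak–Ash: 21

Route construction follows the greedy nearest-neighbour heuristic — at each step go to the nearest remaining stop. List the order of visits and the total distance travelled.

Ivy → [Ash:5 / Milton:13 / Oak:17 / Fenby:19 / North:22 / Sutton:24] → Ash (5)
Ash → [Milton:18 / Oak:21 / Fenby:24 / North:27 / Sutton:29] → Milton (18)
Milton → [Oak:8 / Sutton:11 / Fenby:17 / North:20] → Oak (8)
Oak → [North:12 / Sutton:18 / Fenby:25] → North (12)
North → [Fenby:18 / Sutton:21] → Fenby (18)
Fenby → [Sutton:28] → Sutton (28)
Return Sutton→Ivy: 24.
Total = 5 + 18 + 8 + 12 + 18 + 28 + 24 = 113.

113 miles along Ivy → Ash → Milton → Oak → North → Fenby → Sutton → Ivy.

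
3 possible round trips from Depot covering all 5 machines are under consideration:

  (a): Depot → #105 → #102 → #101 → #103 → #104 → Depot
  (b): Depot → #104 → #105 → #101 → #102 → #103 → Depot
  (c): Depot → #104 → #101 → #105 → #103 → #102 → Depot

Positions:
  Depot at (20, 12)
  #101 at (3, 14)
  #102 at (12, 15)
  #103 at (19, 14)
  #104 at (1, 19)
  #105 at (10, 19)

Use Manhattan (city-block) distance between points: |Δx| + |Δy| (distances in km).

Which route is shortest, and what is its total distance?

(a): 17 + 6 + 10 + 16 + 23 + 26 = 98
(b): 26 + 9 + 12 + 10 + 8 + 3 = 68
(c): 26 + 7 + 12 + 14 + 8 + 11 = 78

68 km — (b) is the shortest.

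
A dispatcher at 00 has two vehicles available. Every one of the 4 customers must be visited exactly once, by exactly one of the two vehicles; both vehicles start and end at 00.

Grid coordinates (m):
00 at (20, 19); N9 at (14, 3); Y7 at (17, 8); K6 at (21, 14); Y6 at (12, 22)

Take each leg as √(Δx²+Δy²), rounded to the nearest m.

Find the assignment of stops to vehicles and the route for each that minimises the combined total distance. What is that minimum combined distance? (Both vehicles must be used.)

Check every non-empty split of the stops between the two vehicles; for each half take its own optimal tour:
  {N9} + {Y7, K6, Y6}: 34 + 36 = 70
  {Y7} + {N9, K6, Y6}: 22 + 46 = 68
  {N9, Y7} + {K6, Y6}: 34 + 26 = 60
  {K6} + {N9, Y7, Y6}: 10 + 45 = 55
  {N9, K6} + {Y7, Y6}: 35 + 35 = 70
  {Y7, K6} + {N9, Y6}: 23 + 45 = 68
  … (7 splits in total)
  {N9, Y7, K6} + {Y6}: 35 + 18 = 53  ← best
Best: vehicle 1 00 → N9 → Y7 → K6 → 00 = 35; vehicle 2 00 → Y6 → 00 = 18; combined 53.

Minimum combined distance: 53 m.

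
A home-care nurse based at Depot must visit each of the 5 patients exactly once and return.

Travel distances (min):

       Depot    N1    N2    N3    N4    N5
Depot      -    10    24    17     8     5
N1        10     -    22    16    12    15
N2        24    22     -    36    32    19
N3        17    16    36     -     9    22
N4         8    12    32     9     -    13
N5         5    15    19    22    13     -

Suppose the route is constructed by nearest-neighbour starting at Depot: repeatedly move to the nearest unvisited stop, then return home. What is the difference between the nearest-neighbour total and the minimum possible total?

From Depot: N5=5, N4=8, N1=10, N3=17, N2=24 → choose N5 (5).
From N5: N4=13, N1=15, N2=19, N3=22 → choose N4 (13).
From N4: N3=9, N1=12, N2=32 → choose N3 (9).
From N3: N1=16, N2=36 → choose N1 (16).
From N1: N2=22 → choose N2 (22).
NN route Depot → N5 → N4 → N3 → N1 → N2 → Depot costs 89.
Optimal: Depot → N4 → N3 → N1 → N2 → N5 → Depot costs 79 (by enumerating all 60 distinct tours).
Excess = 89 − 79 = 10.

Excess over optimum: 10 min.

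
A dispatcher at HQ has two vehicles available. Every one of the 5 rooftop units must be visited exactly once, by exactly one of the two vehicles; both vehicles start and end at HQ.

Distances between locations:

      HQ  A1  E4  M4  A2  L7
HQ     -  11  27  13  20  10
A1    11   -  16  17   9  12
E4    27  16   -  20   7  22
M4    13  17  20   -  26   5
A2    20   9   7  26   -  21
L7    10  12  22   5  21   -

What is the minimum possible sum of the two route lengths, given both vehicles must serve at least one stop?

80 — the smallest possible combined total.

There are 2^4 − 1 = 15 ways to divide the 5 stops into two non-empty groups. For each, the best each vehicle can do is its own shortest tour through its group:
  {A1} + {E4, M4, A2, L7}: 22 + 62 = 84
  {E4} + {A1, M4, A2, L7}: 54 + 59 = 113
  {A1, E4} + {M4, A2, L7}: 54 + 59 = 113
  {M4} + {A1, E4, A2, L7}: 26 + 59 = 85
  {A1, M4} + {E4, A2, L7}: 41 + 59 = 100
  {E4, M4} + {A1, A2, L7}: 60 + 51 = 111
  … (15 splits in total)
  {A1, E4, M4, A2} + {L7}: 60 + 20 = 80  ← best
Best: vehicle 1 HQ → A1 → A2 → E4 → M4 → HQ = 60; vehicle 2 HQ → L7 → HQ = 20; combined 80.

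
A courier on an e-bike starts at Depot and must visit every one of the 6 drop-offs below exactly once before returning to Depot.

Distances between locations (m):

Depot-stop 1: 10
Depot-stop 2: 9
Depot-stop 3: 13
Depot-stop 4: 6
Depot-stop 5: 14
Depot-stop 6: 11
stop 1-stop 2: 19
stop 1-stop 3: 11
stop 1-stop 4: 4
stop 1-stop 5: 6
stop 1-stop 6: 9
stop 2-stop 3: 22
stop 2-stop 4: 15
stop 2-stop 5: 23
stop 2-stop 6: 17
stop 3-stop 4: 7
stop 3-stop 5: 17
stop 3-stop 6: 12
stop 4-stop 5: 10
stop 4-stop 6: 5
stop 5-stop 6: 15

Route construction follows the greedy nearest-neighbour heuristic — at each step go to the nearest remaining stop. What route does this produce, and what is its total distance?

Depot → [stop 4:6 / stop 2:9 / stop 1:10 / stop 6:11 / stop 3:13 / stop 5:14] → stop 4 (6)
stop 4 → [stop 1:4 / stop 6:5 / stop 3:7 / stop 5:10 / stop 2:15] → stop 1 (4)
stop 1 → [stop 5:6 / stop 6:9 / stop 3:11 / stop 2:19] → stop 5 (6)
stop 5 → [stop 6:15 / stop 3:17 / stop 2:23] → stop 6 (15)
stop 6 → [stop 3:12 / stop 2:17] → stop 3 (12)
stop 3 → [stop 2:22] → stop 2 (22)
Return stop 2→Depot: 9.
Total = 6 + 4 + 6 + 15 + 12 + 22 + 9 = 74.

Nearest-neighbour total = 74 m; route Depot → stop 4 → stop 1 → stop 5 → stop 6 → stop 3 → stop 2 → Depot.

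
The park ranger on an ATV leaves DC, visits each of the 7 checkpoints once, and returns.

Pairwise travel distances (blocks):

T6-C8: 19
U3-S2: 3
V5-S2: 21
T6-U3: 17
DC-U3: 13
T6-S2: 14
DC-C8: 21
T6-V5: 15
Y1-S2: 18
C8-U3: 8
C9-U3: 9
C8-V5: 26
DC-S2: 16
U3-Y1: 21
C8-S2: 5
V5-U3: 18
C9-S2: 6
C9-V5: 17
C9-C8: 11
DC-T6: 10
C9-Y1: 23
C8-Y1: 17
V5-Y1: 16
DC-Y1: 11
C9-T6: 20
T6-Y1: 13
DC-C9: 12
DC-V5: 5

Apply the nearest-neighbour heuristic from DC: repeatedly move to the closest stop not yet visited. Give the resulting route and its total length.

Nearest-neighbour total = 79 blocks; route DC → V5 → T6 → Y1 → C8 → S2 → U3 → C9 → DC.

From DC: distances to unvisited — V5=5, T6=10, Y1=11, C9=12, U3=13, S2=16, C8=21. Nearest is V5 (5).
From V5: distances to unvisited — T6=15, Y1=16, C9=17, U3=18, S2=21, C8=26. Nearest is T6 (15).
From T6: distances to unvisited — Y1=13, S2=14, U3=17, C8=19, C9=20. Nearest is Y1 (13).
From Y1: distances to unvisited — C8=17, S2=18, U3=21, C9=23. Nearest is C8 (17).
From C8: distances to unvisited — S2=5, U3=8, C9=11. Nearest is S2 (5).
From S2: distances to unvisited — U3=3, C9=6. Nearest is U3 (3).
From U3: distances to unvisited — C9=9. Nearest is C9 (9).
Return C9→DC: 12.
Total = 5 + 15 + 13 + 17 + 5 + 3 + 9 + 12 = 79.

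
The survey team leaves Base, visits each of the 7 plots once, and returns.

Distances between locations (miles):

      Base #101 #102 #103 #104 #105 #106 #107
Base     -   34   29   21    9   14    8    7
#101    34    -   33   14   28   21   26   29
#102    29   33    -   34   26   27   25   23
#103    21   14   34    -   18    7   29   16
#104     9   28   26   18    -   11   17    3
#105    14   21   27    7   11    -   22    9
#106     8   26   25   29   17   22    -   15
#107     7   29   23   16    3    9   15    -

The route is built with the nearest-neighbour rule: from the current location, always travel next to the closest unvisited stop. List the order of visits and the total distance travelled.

Total distance 122 miles via the nearest-neighbour route Base → #107 → #104 → #105 → #103 → #101 → #106 → #102 → Base.

Base → [#107:7 / #106:8 / #104:9 / #105:14 / #103:21 / #102:29 / #101:34] → #107 (7)
#107 → [#104:3 / #105:9 / #106:15 / #103:16 / #102:23 / #101:29] → #104 (3)
#104 → [#105:11 / #106:17 / #103:18 / #102:26 / #101:28] → #105 (11)
#105 → [#103:7 / #101:21 / #106:22 / #102:27] → #103 (7)
#103 → [#101:14 / #106:29 / #102:34] → #101 (14)
#101 → [#106:26 / #102:33] → #106 (26)
#106 → [#102:25] → #102 (25)
Return #102→Base: 29.
Total = 7 + 3 + 11 + 7 + 14 + 26 + 25 + 29 = 122.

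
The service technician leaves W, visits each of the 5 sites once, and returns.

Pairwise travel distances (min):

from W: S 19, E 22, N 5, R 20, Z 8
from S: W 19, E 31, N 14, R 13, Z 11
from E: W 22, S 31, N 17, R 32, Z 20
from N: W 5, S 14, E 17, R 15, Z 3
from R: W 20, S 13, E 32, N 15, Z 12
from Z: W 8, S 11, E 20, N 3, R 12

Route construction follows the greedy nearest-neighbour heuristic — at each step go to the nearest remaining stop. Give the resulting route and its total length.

Total distance 86 min via the nearest-neighbour route W → N → Z → S → R → E → W.

From W: distances to unvisited — N=5, Z=8, S=19, R=20, E=22. Nearest is N (5).
From N: distances to unvisited — Z=3, S=14, R=15, E=17. Nearest is Z (3).
From Z: distances to unvisited — S=11, R=12, E=20. Nearest is S (11).
From S: distances to unvisited — R=13, E=31. Nearest is R (13).
From R: distances to unvisited — E=32. Nearest is E (32).
Return E→W: 22.
Total = 5 + 3 + 11 + 13 + 32 + 22 = 86.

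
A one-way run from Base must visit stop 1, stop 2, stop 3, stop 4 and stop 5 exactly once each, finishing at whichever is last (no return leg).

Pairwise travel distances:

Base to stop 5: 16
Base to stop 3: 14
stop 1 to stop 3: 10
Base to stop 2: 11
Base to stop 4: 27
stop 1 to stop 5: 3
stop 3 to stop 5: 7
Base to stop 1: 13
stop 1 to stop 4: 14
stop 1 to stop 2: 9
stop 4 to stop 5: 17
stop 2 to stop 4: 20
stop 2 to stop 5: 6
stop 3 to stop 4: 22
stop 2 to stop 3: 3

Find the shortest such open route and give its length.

Shortest open route: 38.

There are 5! = 120 possible orderings.
Base → stop 1 → stop 2 → stop 3 → stop 4 → stop 5: 13+9+3+22+17 = 64
Base → stop 1 → stop 2 → stop 3 → stop 5 → stop 4: 13+9+3+7+17 = 49
Base → stop 1 → stop 2 → stop 4 → stop 3 → stop 5: 13+9+20+22+7 = 71
Base → stop 1 → stop 2 → stop 4 → stop 5 → stop 3: 13+9+20+17+7 = 66
Base → stop 1 → stop 2 → stop 5 → stop 3 → stop 4: 13+9+6+7+22 = 57
Base → stop 1 → stop 2 → stop 5 → stop 4 → stop 3: 13+9+6+17+22 = 67
Base → stop 1 → stop 3 → stop 2 → stop 4 → stop 5: 13+10+3+20+17 = 63
Base → stop 1 → stop 3 → stop 2 → stop 5 → stop 4: 13+10+3+6+17 = 49
Base → stop 1 → stop 3 → stop 4 → stop 2 → stop 5: 13+10+22+20+6 = 71
Base → stop 1 → stop 3 → stop 4 → stop 5 → stop 2: 13+10+22+17+6 = 68
Base → stop 1 → stop 3 → stop 5 → stop 2 → stop 4: 13+10+7+6+20 = 56
Base → stop 1 → stop 3 → stop 5 → stop 4 → stop 2: 13+10+7+17+20 = 67
Base → stop 1 → stop 4 → stop 2 → stop 3 → stop 5: 13+14+20+3+7 = 57
Base → stop 1 → stop 4 → stop 2 → stop 5 → stop 3: 13+14+20+6+7 = 60
… (106 more)
Base → stop 2 → stop 3 → stop 5 → stop 1 → stop 4: 11+3+7+3+14 = 38  ← best
The minimum is 38.
One shortest path: Base → stop 2 → stop 3 → stop 5 → stop 1 → stop 4.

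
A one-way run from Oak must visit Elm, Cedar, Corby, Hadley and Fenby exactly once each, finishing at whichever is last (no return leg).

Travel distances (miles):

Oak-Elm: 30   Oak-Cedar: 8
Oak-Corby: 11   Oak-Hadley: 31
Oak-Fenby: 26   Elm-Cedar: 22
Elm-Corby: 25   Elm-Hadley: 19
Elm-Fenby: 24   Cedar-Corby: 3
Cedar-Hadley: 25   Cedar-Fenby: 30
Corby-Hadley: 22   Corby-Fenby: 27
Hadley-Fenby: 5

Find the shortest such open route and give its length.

There are 5! = 120 possible orderings.
Oak→Elm→Cedar→Corby→Hadley→Fenby: 30+22+3+22+5 = 82
Oak→Elm→Cedar→Corby→Fenby→Hadley: 30+22+3+27+5 = 87
Oak→Elm→Cedar→Hadley→Corby→Fenby: 30+22+25+22+27 = 126
Oak→Elm→Cedar→Hadley→Fenby→Corby: 30+22+25+5+27 = 109
Oak→Elm→Cedar→Fenby→Corby→Hadley: 30+22+30+27+22 = 131
Oak→Elm→Cedar→Fenby→Hadley→Corby: 30+22+30+5+22 = 109
Oak→Elm→Corby→Cedar→Hadley→Fenby: 30+25+3+25+5 = 88
Oak→Elm→Corby→Cedar→Fenby→Hadley: 30+25+3+30+5 = 93
Oak→Elm→Corby→Hadley→Cedar→Fenby: 30+25+22+25+30 = 132
Oak→Elm→Corby→Hadley→Fenby→Cedar: 30+25+22+5+30 = 112
Oak→Elm→Corby→Fenby→Cedar→Hadley: 30+25+27+30+25 = 137
Oak→Elm→Corby→Fenby→Hadley→Cedar: 30+25+27+5+25 = 112
Oak→Elm→Hadley→Cedar→Corby→Fenby: 30+19+25+3+27 = 104
Oak→Elm→Hadley→Cedar→Fenby→Corby: 30+19+25+30+27 = 131
… (106 more)
Oak→Cedar→Corby→Elm→Hadley→Fenby: 8+3+25+19+5 = 60  ← best
The minimum is 60.
One shortest path: Oak → Cedar → Corby → Elm → Hadley → Fenby.

Shortest open route: 60 miles.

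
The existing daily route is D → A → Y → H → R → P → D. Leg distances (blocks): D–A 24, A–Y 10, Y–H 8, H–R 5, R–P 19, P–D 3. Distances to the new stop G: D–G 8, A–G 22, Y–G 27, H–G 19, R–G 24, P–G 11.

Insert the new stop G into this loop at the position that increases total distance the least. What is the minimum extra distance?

Adding 6 blocks by placing G on the D–A leg.

Insertion cost between consecutive stops i–j is d(i,G) + d(G,j) − d(i,j):
  between D and A: 8 + 22 − 24 = 6
  between A and Y: 22 + 27 − 10 = 39
  between Y and H: 27 + 19 − 8 = 38
  between H and R: 19 + 24 − 5 = 38
  between R and P: 24 + 11 − 19 = 16
  between P and D: 11 + 8 − 3 = 16
Cheapest insertion is between D and A, adding 6.
New total = 69 + 6 = 75.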